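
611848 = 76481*8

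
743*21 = 15603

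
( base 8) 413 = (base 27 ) 9o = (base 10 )267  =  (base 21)CF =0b100001011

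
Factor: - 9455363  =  - 29^2*11243^1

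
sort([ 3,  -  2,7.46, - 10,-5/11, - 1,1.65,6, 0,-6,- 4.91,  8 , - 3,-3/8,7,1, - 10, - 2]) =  [ - 10, - 10,-6, - 4.91,-3, -2,-2, - 1,-5/11,- 3/8, 0,1,1.65  ,  3,6,7, 7.46, 8]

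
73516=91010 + - 17494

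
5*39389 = 196945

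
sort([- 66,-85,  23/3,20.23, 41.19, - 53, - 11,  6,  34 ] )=[ - 85,- 66, - 53,  -  11,6  ,  23/3, 20.23 , 34, 41.19]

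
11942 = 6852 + 5090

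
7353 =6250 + 1103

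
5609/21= 5609/21 = 267.10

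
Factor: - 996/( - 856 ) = 2^ ( - 1 )*3^1 *83^1*107^( - 1 ) = 249/214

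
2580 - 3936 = - 1356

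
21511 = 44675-23164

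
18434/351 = 1418/27 = 52.52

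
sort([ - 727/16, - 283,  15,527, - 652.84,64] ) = [ - 652.84, - 283, - 727/16,15,64 , 527 ]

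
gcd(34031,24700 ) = 1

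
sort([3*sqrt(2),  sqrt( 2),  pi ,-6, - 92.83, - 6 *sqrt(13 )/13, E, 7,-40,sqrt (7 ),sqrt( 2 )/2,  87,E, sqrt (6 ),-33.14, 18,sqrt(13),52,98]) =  [-92.83,  -  40, - 33.14,- 6, - 6*sqrt ( 13)/13,sqrt( 2)/2,sqrt(2 ),sqrt( 6 ),sqrt( 7 ), E,E,pi , sqrt( 13) , 3* sqrt(2),7,18, 52, 87,98] 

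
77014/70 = 1100 + 1/5 = 1100.20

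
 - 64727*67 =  - 4336709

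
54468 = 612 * 89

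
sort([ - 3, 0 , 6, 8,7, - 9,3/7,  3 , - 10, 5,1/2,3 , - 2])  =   [ - 10, - 9, - 3, - 2, 0, 3/7,1/2,3 , 3,5, 6,7, 8]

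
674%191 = 101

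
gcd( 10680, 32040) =10680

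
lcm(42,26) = 546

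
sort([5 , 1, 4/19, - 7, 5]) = [  -  7,4/19,  1, 5, 5]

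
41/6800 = 41/6800=   0.01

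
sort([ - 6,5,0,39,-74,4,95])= [ - 74, - 6, 0,  4 , 5,39, 95]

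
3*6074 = 18222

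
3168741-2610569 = 558172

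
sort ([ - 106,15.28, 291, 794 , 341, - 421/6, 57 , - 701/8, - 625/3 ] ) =[  -  625/3, - 106  , - 701/8, - 421/6, 15.28, 57,291,341, 794] 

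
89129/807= 89129/807 = 110.44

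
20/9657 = 20/9657 = 0.00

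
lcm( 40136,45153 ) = 361224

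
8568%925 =243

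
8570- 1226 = 7344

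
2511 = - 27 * ( - 93 ) 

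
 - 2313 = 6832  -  9145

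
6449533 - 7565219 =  - 1115686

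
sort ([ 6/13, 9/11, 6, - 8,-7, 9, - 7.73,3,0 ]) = [ - 8 , - 7.73,-7, 0, 6/13, 9/11 , 3,6,9 ] 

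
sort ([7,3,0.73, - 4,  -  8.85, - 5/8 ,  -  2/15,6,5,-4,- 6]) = [-8.85, - 6 , - 4, - 4,-5/8 ,-2/15,0.73,3,5,6, 7 ]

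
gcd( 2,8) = 2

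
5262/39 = 134 + 12/13 = 134.92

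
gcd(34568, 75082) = 2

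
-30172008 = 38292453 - 68464461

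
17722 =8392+9330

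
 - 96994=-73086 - 23908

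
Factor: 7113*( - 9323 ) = -66314499 = - 3^1*2371^1*9323^1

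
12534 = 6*2089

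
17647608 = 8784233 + 8863375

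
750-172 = 578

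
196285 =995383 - 799098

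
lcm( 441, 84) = 1764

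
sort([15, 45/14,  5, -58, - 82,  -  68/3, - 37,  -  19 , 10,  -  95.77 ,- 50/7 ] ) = [ -95.77,- 82, - 58, - 37,-68/3, - 19,  -  50/7 , 45/14, 5, 10,15 ] 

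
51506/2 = 25753 = 25753.00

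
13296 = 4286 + 9010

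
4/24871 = 4/24871 = 0.00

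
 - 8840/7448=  - 2 + 757/931   =  -1.19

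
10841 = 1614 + 9227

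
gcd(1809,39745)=1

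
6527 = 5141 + 1386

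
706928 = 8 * 88366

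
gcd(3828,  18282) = 66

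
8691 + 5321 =14012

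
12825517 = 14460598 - 1635081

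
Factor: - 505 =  - 5^1* 101^1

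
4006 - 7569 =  - 3563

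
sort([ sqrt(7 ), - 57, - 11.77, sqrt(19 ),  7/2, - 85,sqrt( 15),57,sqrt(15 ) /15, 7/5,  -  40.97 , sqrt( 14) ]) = [-85, -57, - 40.97, - 11.77,  sqrt ( 15) /15, 7/5, sqrt( 7),  7/2,  sqrt (14) , sqrt( 15 ), sqrt(19), 57]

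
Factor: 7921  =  89^2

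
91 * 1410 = 128310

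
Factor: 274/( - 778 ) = -137/389 = -137^1* 389^( - 1 )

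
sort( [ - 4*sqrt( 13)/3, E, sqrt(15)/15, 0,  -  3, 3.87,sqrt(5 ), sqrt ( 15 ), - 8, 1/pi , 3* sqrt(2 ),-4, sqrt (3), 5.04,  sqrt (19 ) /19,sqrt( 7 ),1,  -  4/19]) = [-8, - 4 * sqrt( 13 ) /3, - 4, - 3, - 4/19,0,sqrt (19 ) /19,sqrt( 15 )/15,1/pi,1, sqrt( 3 ), sqrt( 5),sqrt( 7), E,3.87, sqrt( 15 ),3*sqrt( 2), 5.04 ] 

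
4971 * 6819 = 33897249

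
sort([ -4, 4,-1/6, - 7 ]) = [ - 7, - 4, - 1/6,  4 ]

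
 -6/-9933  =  2/3311 = 0.00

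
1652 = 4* 413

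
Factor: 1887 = 3^1*17^1*37^1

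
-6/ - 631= 6/631 = 0.01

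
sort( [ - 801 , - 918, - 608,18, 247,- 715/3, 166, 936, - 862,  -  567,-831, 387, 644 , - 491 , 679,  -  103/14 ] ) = [ - 918, -862,-831, - 801, - 608, - 567,- 491, - 715/3, - 103/14,18, 166, 247, 387, 644, 679, 936 ]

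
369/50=369/50 = 7.38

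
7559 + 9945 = 17504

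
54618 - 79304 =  - 24686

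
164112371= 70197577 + 93914794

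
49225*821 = 40413725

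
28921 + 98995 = 127916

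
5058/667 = 5058/667= 7.58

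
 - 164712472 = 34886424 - 199598896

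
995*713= 709435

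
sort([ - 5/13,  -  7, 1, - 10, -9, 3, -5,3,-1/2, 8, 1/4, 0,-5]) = [ - 10, - 9,-7,-5, - 5,-1/2, - 5/13, 0, 1/4, 1, 3,3, 8 ]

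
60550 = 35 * 1730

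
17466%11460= 6006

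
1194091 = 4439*269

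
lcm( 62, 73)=4526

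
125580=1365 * 92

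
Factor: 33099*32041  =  3^1*11^1*17^1*59^1*179^2 = 1060525059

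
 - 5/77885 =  - 1 + 15576/15577= - 0.00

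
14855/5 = 2971 = 2971.00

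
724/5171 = 724/5171=0.14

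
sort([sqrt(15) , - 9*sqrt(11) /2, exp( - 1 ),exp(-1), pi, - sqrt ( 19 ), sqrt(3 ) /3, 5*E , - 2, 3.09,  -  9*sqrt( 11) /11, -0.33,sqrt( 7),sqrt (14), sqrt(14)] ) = [ -9*sqrt(11)/2, - sqrt(19) , - 9*sqrt( 11 )/11,- 2,-0.33, exp(-1) , exp(-1),sqrt (3)/3, sqrt (7),3.09,  pi,sqrt(14), sqrt( 14),sqrt( 15), 5*E ] 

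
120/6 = 20 =20.00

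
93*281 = 26133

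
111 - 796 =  - 685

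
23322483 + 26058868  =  49381351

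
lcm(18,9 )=18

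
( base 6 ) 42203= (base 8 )13073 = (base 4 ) 1120323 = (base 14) 2107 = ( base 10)5691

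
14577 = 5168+9409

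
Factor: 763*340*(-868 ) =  - 2^4*5^1*7^2* 17^1*31^1*109^1 = - 225176560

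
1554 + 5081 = 6635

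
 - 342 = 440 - 782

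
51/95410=51/95410 = 0.00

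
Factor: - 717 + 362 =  - 5^1*71^1 = - 355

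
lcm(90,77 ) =6930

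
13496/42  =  964/3 = 321.33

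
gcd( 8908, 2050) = 2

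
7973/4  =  7973/4 = 1993.25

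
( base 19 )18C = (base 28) il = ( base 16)20d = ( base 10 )525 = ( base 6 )2233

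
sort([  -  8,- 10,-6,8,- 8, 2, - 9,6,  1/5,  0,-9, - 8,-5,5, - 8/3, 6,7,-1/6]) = [ -10,-9,-9, - 8, - 8, - 8, - 6, - 5,-8/3,- 1/6,0, 1/5,2,5 , 6, 6,7,8 ]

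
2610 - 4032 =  - 1422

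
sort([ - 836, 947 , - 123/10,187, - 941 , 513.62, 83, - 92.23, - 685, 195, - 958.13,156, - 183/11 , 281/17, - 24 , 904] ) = [ - 958.13, - 941, -836, - 685, - 92.23, - 24,-183/11, - 123/10,281/17,83,156, 187,195, 513.62,904, 947] 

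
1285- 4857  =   - 3572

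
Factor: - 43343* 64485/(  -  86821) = 2794973355/86821=3^2*5^1*7^( - 1) * 79^(-1)*89^1*157^( - 1 )*487^1*1433^1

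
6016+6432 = 12448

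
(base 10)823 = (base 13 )4b4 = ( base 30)RD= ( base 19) 256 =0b1100110111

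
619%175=94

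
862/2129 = 862/2129 = 0.40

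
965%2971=965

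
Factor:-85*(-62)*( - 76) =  - 400520 = - 2^3*5^1*17^1 * 19^1*31^1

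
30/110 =3/11=0.27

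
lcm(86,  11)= 946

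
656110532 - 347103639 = 309006893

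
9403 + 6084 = 15487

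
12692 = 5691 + 7001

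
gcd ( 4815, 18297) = 963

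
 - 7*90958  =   - 636706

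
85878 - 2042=83836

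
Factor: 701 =701^1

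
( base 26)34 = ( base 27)31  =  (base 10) 82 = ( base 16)52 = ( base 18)4a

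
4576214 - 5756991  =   - 1180777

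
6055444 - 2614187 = 3441257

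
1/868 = 1/868 = 0.00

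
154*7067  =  1088318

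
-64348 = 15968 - 80316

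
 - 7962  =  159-8121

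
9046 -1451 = 7595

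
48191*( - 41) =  - 1975831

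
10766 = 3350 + 7416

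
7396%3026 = 1344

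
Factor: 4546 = 2^1*2273^1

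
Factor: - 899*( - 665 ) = 597835=5^1*7^1*19^1*29^1*31^1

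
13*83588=1086644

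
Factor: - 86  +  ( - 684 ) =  - 2^1*5^1*7^1*11^1 = - 770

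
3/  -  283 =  - 1 + 280/283= - 0.01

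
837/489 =279/163 = 1.71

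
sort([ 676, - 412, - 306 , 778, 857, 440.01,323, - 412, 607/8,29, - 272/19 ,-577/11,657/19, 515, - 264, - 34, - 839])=[ - 839 , - 412, - 412, - 306,-264, - 577/11,-34, - 272/19,29, 657/19,607/8, 323,440.01, 515,676,  778, 857] 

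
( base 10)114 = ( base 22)54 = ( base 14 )82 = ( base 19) 60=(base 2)1110010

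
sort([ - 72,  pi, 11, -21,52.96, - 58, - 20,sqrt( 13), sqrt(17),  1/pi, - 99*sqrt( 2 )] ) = [ - 99 * sqrt (2 ),  -  72, - 58,-21, - 20,  1/pi  ,  pi, sqrt(13),sqrt( 17),11, 52.96]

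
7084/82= 86  +  16/41 = 86.39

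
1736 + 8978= 10714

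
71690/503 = 142 + 264/503  =  142.52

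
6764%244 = 176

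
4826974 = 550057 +4276917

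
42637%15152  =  12333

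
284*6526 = 1853384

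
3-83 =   -  80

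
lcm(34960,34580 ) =3181360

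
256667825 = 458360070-201692245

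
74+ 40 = 114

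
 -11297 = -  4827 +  - 6470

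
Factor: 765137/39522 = 2^( - 1)*3^ ( - 1 ) * 7^(  -  1) * 941^( - 1)*765137^1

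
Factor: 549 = 3^2*61^1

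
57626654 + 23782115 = 81408769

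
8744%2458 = 1370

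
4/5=4/5 = 0.80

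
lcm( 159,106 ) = 318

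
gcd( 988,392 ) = 4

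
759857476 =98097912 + 661759564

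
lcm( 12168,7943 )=571896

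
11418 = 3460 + 7958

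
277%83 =28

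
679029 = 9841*69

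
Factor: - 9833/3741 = -3^( - 1) * 29^(  -  1 )*43^(-1) * 9833^1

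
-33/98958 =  - 1 + 32975/32986 = - 0.00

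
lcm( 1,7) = 7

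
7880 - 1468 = 6412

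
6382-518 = 5864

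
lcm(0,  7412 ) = 0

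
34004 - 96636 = - 62632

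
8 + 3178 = 3186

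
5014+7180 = 12194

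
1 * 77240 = 77240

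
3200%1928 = 1272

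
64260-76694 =  -  12434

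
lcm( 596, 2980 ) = 2980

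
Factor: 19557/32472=53/88 = 2^( - 3) * 11^( - 1 ) * 53^1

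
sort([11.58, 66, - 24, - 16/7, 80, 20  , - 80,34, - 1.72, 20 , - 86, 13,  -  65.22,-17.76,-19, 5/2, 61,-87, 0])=[- 87,  -  86, - 80, - 65.22,-24,-19,  -  17.76,-16/7,  -  1.72, 0, 5/2, 11.58, 13 , 20,  20, 34,61,  66 , 80 ] 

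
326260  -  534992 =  -208732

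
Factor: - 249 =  - 3^1 *83^1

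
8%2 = 0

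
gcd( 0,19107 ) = 19107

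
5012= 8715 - 3703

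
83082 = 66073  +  17009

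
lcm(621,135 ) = 3105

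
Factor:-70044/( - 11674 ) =2^1*3^1 =6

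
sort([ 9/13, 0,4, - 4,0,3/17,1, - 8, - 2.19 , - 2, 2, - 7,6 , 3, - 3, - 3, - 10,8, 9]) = [ - 10, - 8 , - 7, - 4, - 3 , - 3, - 2.19, - 2,  0, 0 , 3/17,9/13,1, 2, 3 , 4, 6, 8,9 ] 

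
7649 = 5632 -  - 2017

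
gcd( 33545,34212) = 1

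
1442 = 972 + 470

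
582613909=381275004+201338905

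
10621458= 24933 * 426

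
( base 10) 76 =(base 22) 3a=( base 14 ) 56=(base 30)2g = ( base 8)114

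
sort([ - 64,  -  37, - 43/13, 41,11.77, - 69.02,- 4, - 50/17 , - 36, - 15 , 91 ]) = [ - 69.02, - 64, - 37, - 36, - 15, - 4, - 43/13,- 50/17, 11.77, 41,91] 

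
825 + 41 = 866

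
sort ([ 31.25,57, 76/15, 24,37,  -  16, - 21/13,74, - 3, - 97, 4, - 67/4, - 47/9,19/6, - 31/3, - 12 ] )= [ - 97, - 67/4,  -  16, - 12  , - 31/3, - 47/9,- 3,-21/13, 19/6,4,  76/15,24,31.25,37,57 , 74]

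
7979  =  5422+2557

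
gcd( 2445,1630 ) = 815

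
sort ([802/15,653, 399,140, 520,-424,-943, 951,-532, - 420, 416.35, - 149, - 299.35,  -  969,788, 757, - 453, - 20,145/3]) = [-969, - 943, - 532, - 453, - 424,-420,  -  299.35, - 149, - 20 , 145/3, 802/15, 140 , 399,  416.35, 520, 653,757, 788,951]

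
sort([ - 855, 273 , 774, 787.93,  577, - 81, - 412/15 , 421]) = [ - 855,  -  81 , - 412/15,273, 421, 577,774,787.93]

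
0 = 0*38354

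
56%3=2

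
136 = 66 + 70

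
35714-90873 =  - 55159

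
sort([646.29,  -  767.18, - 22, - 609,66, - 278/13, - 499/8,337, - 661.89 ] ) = [  -  767.18 , - 661.89, - 609, -499/8, - 22, - 278/13, 66 , 337, 646.29]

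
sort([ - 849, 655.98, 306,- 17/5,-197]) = [  -  849, - 197, - 17/5,306 , 655.98]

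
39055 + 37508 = 76563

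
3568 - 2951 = 617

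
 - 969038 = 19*( - 51002 ) 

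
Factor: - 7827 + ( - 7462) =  - 15289^1= - 15289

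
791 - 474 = 317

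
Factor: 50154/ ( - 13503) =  - 2^1*7^ ( - 1)*13^1 = -  26/7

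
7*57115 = 399805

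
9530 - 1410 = 8120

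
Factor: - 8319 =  - 3^1*47^1*59^1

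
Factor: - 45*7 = - 3^2*5^1*7^1= - 315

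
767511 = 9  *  85279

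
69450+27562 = 97012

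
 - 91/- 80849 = 91/80849 = 0.00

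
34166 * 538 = 18381308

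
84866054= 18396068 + 66469986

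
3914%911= 270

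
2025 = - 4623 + 6648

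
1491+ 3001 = 4492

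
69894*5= 349470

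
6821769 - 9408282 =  - 2586513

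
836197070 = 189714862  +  646482208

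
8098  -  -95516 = 103614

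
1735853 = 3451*503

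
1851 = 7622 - 5771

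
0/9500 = 0 = 0.00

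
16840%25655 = 16840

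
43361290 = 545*79562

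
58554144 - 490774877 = -432220733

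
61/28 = 61/28 =2.18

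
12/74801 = 12/74801  =  0.00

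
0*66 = 0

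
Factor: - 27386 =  - 2^1 * 13693^1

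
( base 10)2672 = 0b101001110000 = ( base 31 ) 2o6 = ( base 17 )943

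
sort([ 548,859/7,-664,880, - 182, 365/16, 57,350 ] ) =[ - 664, - 182,365/16,57,859/7,  350, 548,880 ]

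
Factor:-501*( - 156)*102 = 2^3*3^3*13^1 *17^1 * 167^1=7971912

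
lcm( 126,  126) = 126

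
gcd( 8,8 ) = 8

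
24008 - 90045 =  - 66037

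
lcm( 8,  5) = 40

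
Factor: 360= 2^3 * 3^2  *5^1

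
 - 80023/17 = - 4708 + 13/17 = -  4707.24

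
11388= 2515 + 8873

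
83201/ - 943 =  - 89 + 726/943 = -88.23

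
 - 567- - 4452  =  3885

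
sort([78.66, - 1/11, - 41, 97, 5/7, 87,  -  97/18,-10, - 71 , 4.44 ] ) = [ -71, - 41, - 10, - 97/18,  -  1/11,5/7, 4.44, 78.66, 87,97 ] 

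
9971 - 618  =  9353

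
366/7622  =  183/3811 =0.05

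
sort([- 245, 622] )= [- 245,622]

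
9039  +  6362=15401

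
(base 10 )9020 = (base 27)ca2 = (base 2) 10001100111100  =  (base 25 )EAK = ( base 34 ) 7ra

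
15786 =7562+8224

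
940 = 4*235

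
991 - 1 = 990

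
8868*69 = 611892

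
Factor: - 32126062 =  - 2^1* 16063031^1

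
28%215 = 28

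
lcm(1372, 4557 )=127596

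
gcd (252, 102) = 6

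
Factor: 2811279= 3^1*53^1*17681^1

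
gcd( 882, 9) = 9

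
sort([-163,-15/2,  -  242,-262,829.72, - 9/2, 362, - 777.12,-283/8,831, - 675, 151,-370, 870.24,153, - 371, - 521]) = [ - 777.12,-675, - 521 , - 371, - 370,  -  262, - 242, - 163 , - 283/8 , - 15/2, - 9/2,151,153,362,829.72, 831, 870.24 ]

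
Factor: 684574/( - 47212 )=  - 29/2 = - 2^(-1) * 29^1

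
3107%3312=3107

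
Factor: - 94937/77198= -2^( - 1 )*11^( - 3)*  29^( - 1)*139^1*  683^1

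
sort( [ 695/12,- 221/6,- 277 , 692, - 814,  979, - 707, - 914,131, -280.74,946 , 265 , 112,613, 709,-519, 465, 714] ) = [  -  914,-814, - 707 , - 519, - 280.74 , - 277,-221/6, 695/12,112 , 131, 265, 465,613, 692,709 , 714, 946, 979] 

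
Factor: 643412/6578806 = 2^1*7^1*11^1*13^(  -  1 )*401^( - 1)*631^( - 1)*2089^1 = 321706/3289403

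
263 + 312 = 575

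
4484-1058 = 3426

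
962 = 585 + 377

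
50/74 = 25/37= 0.68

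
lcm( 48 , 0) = 0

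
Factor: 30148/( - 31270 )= - 2^1*5^(  -  1 ) * 53^( - 1)*59^(-1)*7537^1 =- 15074/15635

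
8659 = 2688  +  5971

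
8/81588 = 2/20397 = 0.00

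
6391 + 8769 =15160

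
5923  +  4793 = 10716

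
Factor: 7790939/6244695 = 3^( - 4)*5^( - 1)*13^1*  17^(  -  1)*907^ ( - 1 ) * 599303^1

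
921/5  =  921/5 =184.20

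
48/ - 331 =- 1 + 283/331  =  - 0.15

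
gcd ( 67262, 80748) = 2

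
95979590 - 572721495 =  - 476741905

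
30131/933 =30131/933 = 32.29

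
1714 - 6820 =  -5106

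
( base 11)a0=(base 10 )110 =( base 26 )46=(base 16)6e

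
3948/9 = 1316/3  =  438.67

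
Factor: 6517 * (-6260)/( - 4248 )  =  10199105/1062=2^( - 1) * 3^(- 2)*5^1 * 7^3*19^1*59^( - 1)*313^1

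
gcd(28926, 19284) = 9642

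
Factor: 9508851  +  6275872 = 15784723 = 15784723^1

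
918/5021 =918/5021  =  0.18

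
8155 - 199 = 7956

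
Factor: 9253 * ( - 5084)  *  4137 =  - 194613796524 = -2^2 * 3^1*7^1*19^1*31^1*41^1*197^1 * 487^1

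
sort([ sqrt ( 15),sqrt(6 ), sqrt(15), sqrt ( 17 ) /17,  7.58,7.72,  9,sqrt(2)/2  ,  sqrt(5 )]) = [ sqrt ( 17)/17, sqrt(2) /2,  sqrt ( 5),sqrt(6 ), sqrt(15), sqrt(15) , 7.58,7.72, 9] 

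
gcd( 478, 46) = 2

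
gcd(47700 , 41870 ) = 530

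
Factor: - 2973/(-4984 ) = 2^( - 3)*3^1 * 7^(- 1 ) *89^( - 1)*991^1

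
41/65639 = 41/65639  =  0.00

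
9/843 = 3/281 = 0.01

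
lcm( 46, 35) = 1610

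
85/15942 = 85/15942 = 0.01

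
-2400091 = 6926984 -9327075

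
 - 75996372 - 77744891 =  - 153741263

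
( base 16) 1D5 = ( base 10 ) 469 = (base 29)G5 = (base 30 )FJ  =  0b111010101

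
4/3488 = 1/872 = 0.00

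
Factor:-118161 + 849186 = 3^4*5^2*19^2 = 731025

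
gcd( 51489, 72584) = 1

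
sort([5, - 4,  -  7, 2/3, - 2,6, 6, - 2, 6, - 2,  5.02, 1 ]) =[-7, - 4,-2, - 2,  -  2 , 2/3, 1, 5, 5.02,6,6,6]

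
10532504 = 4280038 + 6252466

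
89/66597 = 89/66597=   0.00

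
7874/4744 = 1  +  1565/2372 = 1.66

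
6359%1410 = 719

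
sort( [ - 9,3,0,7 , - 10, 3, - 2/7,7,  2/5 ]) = [ - 10 , - 9, - 2/7,0,2/5,3,3,7,  7 ]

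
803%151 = 48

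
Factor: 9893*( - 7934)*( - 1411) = 2^1 * 13^1*17^1*83^1*761^1*3967^1 = 110750888482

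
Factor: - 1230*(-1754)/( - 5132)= - 539355/1283 = -3^1 * 5^1 * 41^1*877^1*1283^ ( - 1) 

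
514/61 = 514/61 = 8.43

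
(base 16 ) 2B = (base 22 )1L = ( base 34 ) 19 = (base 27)1g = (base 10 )43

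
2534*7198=18239732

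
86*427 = 36722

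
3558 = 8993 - 5435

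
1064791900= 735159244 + 329632656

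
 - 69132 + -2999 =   -  72131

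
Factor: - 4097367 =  - 3^2 * 455263^1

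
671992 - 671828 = 164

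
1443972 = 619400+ 824572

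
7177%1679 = 461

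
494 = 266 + 228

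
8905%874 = 165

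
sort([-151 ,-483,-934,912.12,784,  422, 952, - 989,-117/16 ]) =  [-989, - 934, - 483, - 151 , - 117/16, 422, 784,  912.12, 952 ]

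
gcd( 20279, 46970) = 7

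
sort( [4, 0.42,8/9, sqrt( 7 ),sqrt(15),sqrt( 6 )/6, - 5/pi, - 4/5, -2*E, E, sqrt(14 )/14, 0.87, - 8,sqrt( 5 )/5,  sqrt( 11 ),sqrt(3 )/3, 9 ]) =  [ - 8, - 2*E, - 5/pi, - 4/5,sqrt (14)/14,sqrt(6) /6 , 0.42,sqrt(5)/5, sqrt( 3) /3, 0.87,8/9,sqrt(7),E,sqrt(11) , sqrt (15 ),4  ,  9]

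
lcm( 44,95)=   4180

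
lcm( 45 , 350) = 3150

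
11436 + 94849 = 106285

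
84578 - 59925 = 24653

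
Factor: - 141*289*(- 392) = 15973608=2^3*3^1*7^2*17^2*47^1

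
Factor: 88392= 2^3 * 3^1*29^1*127^1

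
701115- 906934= - 205819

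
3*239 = 717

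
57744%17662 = 4758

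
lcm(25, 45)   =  225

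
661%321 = 19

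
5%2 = 1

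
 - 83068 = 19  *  (  -  4372 ) 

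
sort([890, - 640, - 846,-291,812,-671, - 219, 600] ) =[ - 846, - 671,-640, - 291, - 219 , 600,812,890]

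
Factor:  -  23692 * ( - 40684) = 2^4*7^1*1453^1*5923^1 = 963885328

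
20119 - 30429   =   - 10310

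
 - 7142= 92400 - 99542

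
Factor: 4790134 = 2^1*431^1*5557^1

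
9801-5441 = 4360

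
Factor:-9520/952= - 2^1*5^1 = -10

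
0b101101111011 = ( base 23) 5CI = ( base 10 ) 2939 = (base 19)82d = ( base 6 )21335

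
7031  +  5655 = 12686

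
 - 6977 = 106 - 7083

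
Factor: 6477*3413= 22106001=   3^1*17^1*127^1*3413^1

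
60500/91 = 664 + 76/91 = 664.84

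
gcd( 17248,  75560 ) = 8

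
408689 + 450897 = 859586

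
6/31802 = 3/15901 = 0.00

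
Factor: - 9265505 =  - 5^1*877^1*2113^1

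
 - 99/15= - 7 + 2/5 =- 6.60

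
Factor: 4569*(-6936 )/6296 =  - 3^2 * 17^2 *787^(- 1 )*1523^1=-3961323/787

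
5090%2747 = 2343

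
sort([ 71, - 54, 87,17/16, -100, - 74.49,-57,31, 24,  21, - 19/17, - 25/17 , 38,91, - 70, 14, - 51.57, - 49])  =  [ -100,-74.49, - 70 , - 57, -54, - 51.57, - 49, -25/17, - 19/17,17/16 , 14 , 21, 24, 31,  38,71, 87,91 ] 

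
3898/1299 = 3898/1299=3.00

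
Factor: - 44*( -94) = 2^3*11^1*47^1   =  4136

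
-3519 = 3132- 6651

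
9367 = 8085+1282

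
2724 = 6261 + - 3537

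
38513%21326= 17187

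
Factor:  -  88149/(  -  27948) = 2^ ( - 2 )*17^ (- 1)*137^(- 1)*29383^1 = 29383/9316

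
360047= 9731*37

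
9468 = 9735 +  - 267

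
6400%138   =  52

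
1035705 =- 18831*(-55)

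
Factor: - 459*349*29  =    -  4645539  =  - 3^3*17^1*29^1*349^1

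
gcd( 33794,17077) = 1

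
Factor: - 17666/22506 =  - 73/93= - 3^ ( -1 )*31^(-1 )*73^1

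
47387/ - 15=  -3160 + 13/15 = -3159.13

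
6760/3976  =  845/497 = 1.70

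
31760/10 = 3176 = 3176.00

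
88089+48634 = 136723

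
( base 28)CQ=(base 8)552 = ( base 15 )192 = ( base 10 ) 362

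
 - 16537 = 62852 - 79389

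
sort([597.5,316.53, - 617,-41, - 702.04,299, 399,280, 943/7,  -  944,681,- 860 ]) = [  -  944,-860,-702.04, -617, - 41,943/7,  280,299,316.53,399,597.5, 681]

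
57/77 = 57/77 = 0.74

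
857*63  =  53991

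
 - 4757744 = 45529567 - 50287311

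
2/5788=1/2894 = 0.00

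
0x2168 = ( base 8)20550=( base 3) 102201202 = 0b10000101101000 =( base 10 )8552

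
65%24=17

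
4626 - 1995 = 2631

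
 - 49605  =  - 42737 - 6868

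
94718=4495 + 90223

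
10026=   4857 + 5169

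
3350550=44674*75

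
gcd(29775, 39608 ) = 1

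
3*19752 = 59256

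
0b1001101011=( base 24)11j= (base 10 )619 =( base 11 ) 513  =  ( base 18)1g7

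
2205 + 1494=3699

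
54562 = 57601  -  3039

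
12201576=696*17531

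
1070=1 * 1070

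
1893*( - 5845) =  - 11064585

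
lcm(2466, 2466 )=2466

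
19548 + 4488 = 24036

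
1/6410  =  1/6410 =0.00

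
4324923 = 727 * 5949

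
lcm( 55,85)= 935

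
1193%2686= 1193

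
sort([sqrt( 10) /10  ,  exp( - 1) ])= [sqrt( 10 )/10,exp( - 1 )] 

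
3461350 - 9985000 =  - 6523650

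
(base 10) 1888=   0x760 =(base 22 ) 3ji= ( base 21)45j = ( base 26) 2kg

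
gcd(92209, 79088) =1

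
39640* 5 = 198200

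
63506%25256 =12994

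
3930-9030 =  - 5100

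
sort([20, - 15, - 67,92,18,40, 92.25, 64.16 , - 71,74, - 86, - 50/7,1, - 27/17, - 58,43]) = [  -  86, - 71,-67,-58,-15, - 50/7, - 27/17 , 1,18  ,  20 , 40,43,64.16, 74 , 92,92.25 ]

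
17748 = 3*5916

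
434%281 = 153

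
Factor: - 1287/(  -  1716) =2^( - 2 ) * 3^1 = 3/4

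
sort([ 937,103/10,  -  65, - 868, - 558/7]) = [ - 868, - 558/7, - 65,  103/10,937 ]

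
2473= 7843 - 5370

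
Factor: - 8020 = -2^2*5^1*401^1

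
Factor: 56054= 2^1 * 28027^1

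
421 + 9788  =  10209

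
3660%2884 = 776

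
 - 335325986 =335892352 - 671218338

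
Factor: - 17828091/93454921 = -3^2*7^( - 1 )*1980899^1*13350703^( -1)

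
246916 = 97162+149754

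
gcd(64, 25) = 1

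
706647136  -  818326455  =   - 111679319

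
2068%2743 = 2068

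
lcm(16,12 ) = 48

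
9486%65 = 61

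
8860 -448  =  8412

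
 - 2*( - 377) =754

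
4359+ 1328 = 5687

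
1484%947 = 537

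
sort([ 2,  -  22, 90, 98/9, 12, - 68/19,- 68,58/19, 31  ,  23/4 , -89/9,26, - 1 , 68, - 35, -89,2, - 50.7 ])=[ - 89, - 68, - 50.7, - 35, - 22, - 89/9,- 68/19, - 1, 2,2,  58/19, 23/4,98/9,  12,26,31,68,90]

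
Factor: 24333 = 3^1*8111^1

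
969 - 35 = 934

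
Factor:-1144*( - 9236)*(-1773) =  - 2^5*3^2 * 11^1*13^1*197^1*2309^1 = -18733489632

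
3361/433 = 3361/433 =7.76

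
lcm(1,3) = 3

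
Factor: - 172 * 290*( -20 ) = 997600 = 2^5*5^2*29^1*43^1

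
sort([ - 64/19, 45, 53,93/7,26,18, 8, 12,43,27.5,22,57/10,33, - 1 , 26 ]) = [ - 64/19, -1,57/10, 8, 12, 93/7,18 , 22, 26, 26,27.5, 33,43, 45, 53] 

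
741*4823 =3573843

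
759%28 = 3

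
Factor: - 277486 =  - 2^1*11^1*12613^1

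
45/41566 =45/41566 = 0.00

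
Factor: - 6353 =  - 6353^1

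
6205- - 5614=11819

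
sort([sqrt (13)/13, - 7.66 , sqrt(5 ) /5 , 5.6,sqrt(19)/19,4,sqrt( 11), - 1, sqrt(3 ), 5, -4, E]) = [ - 7.66 , - 4, - 1,sqrt ( 19 ) /19 , sqrt(13)/13, sqrt (5)/5,sqrt( 3),E , sqrt(11),4 , 5,  5.6]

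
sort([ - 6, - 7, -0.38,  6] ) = [ - 7 , - 6, - 0.38,6 ]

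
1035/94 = 1035/94= 11.01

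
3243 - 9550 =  - 6307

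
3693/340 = 3693/340 = 10.86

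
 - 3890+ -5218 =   -  9108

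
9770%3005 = 755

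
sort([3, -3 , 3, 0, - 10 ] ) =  [-10,  -  3, 0, 3,  3 ]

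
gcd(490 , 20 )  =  10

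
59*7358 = 434122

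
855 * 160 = 136800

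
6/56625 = 2/18875 = 0.00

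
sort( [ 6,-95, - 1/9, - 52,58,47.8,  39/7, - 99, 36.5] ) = [ - 99, - 95, - 52, - 1/9,  39/7, 6, 36.5,47.8, 58]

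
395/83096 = 395/83096 = 0.00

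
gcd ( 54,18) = 18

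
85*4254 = 361590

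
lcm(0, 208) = 0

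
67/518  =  67/518 = 0.13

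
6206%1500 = 206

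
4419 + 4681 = 9100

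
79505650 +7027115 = 86532765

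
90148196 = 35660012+54488184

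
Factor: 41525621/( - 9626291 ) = -19^1*73^( - 1)*109^1 *163^( - 1 )*809^(-1 )*20051^1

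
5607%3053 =2554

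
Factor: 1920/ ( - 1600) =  - 6/5 = -2^1 * 3^1 * 5^ ( - 1)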